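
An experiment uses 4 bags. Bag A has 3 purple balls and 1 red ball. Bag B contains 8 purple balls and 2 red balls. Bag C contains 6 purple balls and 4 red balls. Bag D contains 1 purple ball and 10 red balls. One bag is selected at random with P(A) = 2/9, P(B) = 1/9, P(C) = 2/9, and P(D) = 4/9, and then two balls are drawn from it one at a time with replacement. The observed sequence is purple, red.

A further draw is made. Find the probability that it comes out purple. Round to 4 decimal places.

0.5405

Under each hypothesis, the probability of the observed sequence is: P(data | bag A) = (3/4)(1/4) = 0.1875; P(data | bag B) = (8/10)(2/10) = 0.16; P(data | bag C) = (6/10)(4/10) = 0.24; P(data | bag D) = (1/11)(10/11) = 0.082645.
Multiplying each by its prior: 2/9 · 0.1875 = 0.041667, 1/9 · 0.16 = 0.017778, 2/9 · 0.24 = 0.053333, 4/9 · 0.082645 = 0.036731; summing to 0.14951.
Normalising, the posterior is P(bag A | data) = 0.27869, P(bag B | data) = 0.11891, P(bag C | data) = 0.35672, P(bag D | data) = 0.24568.
The predictive probability is P(purple next | data) = (3/4)(0.27869) + (4/5)(0.11891) + (3/5)(0.35672) + (1/11)(0.24568) = 0.54051.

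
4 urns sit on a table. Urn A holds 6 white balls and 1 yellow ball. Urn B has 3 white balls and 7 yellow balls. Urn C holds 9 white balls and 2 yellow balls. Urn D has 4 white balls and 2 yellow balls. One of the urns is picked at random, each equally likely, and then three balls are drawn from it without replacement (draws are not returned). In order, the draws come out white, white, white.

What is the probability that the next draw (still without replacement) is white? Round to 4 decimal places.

The likelihood of the observed sequence under each hypothesis: P(data | urn A) = (6/7)(5/6)(4/5) = 0.57143; P(data | urn B) = (3/10)(2/9)(1/8) = 0.0083333; P(data | urn C) = (9/11)(8/10)(7/9) = 0.50909; P(data | urn D) = (4/6)(3/5)(2/4) = 0.2.
The prior-weighted likelihoods are 1/4 · 0.57143 = 0.14286, 1/4 · 0.0083333 = 0.0020833, 1/4 · 0.50909 = 0.12727, 1/4 · 0.2 = 0.05; with total 0.32221.
The posterior is then P(urn A | data) = 0.44336, P(urn B | data) = 0.0064657, P(urn C | data) = 0.395, P(urn D | data) = 0.15518.
So P(white next | data) = Σ P(white next | H) P(H | data) = (3/4)(0.44336) + (0)(0.0064657) + (3/4)(0.395) + (1/3)(0.15518) = 0.68049.

0.6805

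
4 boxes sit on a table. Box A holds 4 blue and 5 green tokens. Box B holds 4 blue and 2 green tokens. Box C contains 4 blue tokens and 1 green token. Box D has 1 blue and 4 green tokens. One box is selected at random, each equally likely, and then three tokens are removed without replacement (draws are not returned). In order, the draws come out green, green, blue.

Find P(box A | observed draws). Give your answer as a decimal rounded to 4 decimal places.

0.3731

The likelihood of the observed sequence under each hypothesis: P(data | box A) = (5/9)(4/8)(4/7) = 10/63; P(data | box B) = (2/6)(1/5)(4/4) = 1/15; P(data | box C) = (1/5)(0/4) = 0; P(data | box D) = (4/5)(3/4)(1/3) = 1/5.
Multiplying each by its prior: 1/4 · 10/63 = 5/126, 1/4 · 1/15 = 1/60, 1/4 · 0 = 0, 1/4 · 1/5 = 1/20; with total 67/630.
So P(box A | data) = (5/126) / (67/630) = 25/67.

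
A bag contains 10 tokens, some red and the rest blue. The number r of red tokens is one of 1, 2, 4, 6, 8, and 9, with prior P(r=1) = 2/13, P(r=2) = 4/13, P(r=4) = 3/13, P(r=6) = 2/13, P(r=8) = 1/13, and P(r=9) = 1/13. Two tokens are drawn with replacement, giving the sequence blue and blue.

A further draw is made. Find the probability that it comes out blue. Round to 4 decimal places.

Compute the likelihood of the observed sequence for each case: P(data | r = 1) = (9/10)(9/10) = 0.81; P(data | r = 2) = (8/10)(8/10) = 0.64; P(data | r = 4) = (6/10)(6/10) = 0.36; P(data | r = 6) = (4/10)(4/10) = 0.16; P(data | r = 8) = (2/10)(2/10) = 0.04; P(data | r = 9) = (1/10)(1/10) = 0.01.
The prior-weighted likelihoods are 2/13 · 0.81 = 0.12462, 4/13 · 0.64 = 0.19692, 3/13 · 0.36 = 0.083077, 2/13 · 0.16 = 0.024615, 1/13 · 0.04 = 0.0030769, 1/13 · 0.01 = 0.00076923; these sum to 0.43308.
The posterior is then P(r = 1 | data) = 0.28774, P(r = 2 | data) = 0.45471, P(r = 4 | data) = 0.19183, P(r = 6 | data) = 0.056838, P(r = 8 | data) = 0.0071048, P(r = 9 | data) = 0.0017762.
The predictive probability is P(blue next | data) = (9/10)(0.28774) + (4/5)(0.45471) + (3/5)(0.19183) + (2/5)(0.056838) + (1/5)(0.0071048) + (1/10)(0.0017762) = 0.76217.

0.7622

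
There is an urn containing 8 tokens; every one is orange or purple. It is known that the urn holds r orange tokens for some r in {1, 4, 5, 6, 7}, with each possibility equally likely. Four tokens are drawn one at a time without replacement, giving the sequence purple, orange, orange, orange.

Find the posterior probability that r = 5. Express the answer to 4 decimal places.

For each hypothesis, P(data | H) works out to: P(data | r = 1) = (7/8)(1/7)(0/6) = 0; P(data | r = 4) = (4/8)(4/7)(3/6)(2/5) = 0.057143; P(data | r = 5) = (3/8)(5/7)(4/6)(3/5) = 0.10714; P(data | r = 6) = (2/8)(6/7)(5/6)(4/5) = 0.14286; P(data | r = 7) = (1/8)(7/7)(6/6)(5/5) = 0.125.
The prior-weighted likelihoods are 1/5 · 0 = 0, 1/5 · 0.057143 = 0.011429, 1/5 · 0.10714 = 0.021429, 1/5 · 0.14286 = 0.028571, 1/5 · 0.125 = 0.025; summing to 0.086429.
By Bayes' rule, P(r = 5 | data) = (0.021429) / (0.086429) = 0.24793.

0.2479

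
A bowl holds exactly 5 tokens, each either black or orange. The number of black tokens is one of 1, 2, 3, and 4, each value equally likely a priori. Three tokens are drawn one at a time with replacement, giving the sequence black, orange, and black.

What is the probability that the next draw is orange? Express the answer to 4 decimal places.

0.4160

The likelihood of the observed sequence under each hypothesis: P(data | r = 1) = (1/5)(4/5)(1/5) = 4/125; P(data | r = 2) = (2/5)(3/5)(2/5) = 12/125; P(data | r = 3) = (3/5)(2/5)(3/5) = 18/125; P(data | r = 4) = (4/5)(1/5)(4/5) = 16/125.
The prior-weighted likelihoods are 1/4 · 4/125 = 1/125, 1/4 · 12/125 = 3/125, 1/4 · 18/125 = 9/250, 1/4 · 16/125 = 4/125; these sum to 1/10.
Dividing through by the total gives posterior P(r = 1 | data) = 2/25, P(r = 2 | data) = 6/25, P(r = 3 | data) = 9/25, P(r = 4 | data) = 8/25.
The predictive probability is P(orange next | data) = (4/5)(2/25) + (3/5)(6/25) + (2/5)(9/25) + (1/5)(8/25) = 52/125.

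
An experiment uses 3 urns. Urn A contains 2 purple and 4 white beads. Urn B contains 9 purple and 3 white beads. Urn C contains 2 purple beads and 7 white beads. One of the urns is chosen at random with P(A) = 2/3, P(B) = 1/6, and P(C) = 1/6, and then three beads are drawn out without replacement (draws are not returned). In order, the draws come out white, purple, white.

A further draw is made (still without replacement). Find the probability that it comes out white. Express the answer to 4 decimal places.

0.6717

Compute the likelihood of the observed sequence for each case: P(data | urn A) = (4/6)(2/5)(3/4) = 1/5; P(data | urn B) = (3/12)(9/11)(2/10) = 9/220; P(data | urn C) = (7/9)(2/8)(6/7) = 1/6.
The prior-weighted likelihoods are 2/3 · 1/5 = 2/15, 1/6 · 9/220 = 3/440, 1/6 · 1/6 = 1/36; summing to 133/792.
Normalising, the posterior is P(urn A | data) = 528/665, P(urn B | data) = 27/665, P(urn C | data) = 22/133.
The predictive probability is P(white next | data) = (2/3)(528/665) + (1/9)(27/665) + (5/6)(22/133) = 268/399.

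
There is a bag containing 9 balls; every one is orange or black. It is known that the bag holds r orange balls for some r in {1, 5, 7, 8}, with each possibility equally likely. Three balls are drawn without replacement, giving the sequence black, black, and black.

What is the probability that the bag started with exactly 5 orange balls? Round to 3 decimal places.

0.067

Compute the likelihood of the observed sequence for each case: P(data | r = 1) = (8/9)(7/8)(6/7) = 2/3; P(data | r = 5) = (4/9)(3/8)(2/7) = 1/21; P(data | r = 7) = (2/9)(1/8)(0/7) = 0; P(data | r = 8) = (1/9)(0/8) = 0.
Weighting by the prior gives 1/4 · 2/3 = 1/6, 1/4 · 1/21 = 1/84, 1/4 · 0 = 0, 1/4 · 0 = 0; with total 5/28.
By Bayes' rule, P(r = 5 | data) = (1/84) / (5/28) = 1/15.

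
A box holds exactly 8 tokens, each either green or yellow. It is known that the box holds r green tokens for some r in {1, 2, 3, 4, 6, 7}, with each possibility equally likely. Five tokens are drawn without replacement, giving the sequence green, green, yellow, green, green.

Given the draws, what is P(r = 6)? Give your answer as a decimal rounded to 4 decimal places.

0.4348

Under each hypothesis, the probability of the observed sequence is: P(data | r = 1) = (1/8)(0/7) = 0; P(data | r = 2) = (2/8)(1/7)(6/6)(0/5) = 0; P(data | r = 3) = (3/8)(2/7)(5/6)(1/5)(0/4) = 0; P(data | r = 4) = (4/8)(3/7)(4/6)(2/5)(1/4) = 1/70; P(data | r = 6) = (6/8)(5/7)(2/6)(4/5)(3/4) = 3/28; P(data | r = 7) = (7/8)(6/7)(1/6)(5/5)(4/4) = 1/8.
Weighting by the prior gives 1/6 · 0 = 0, 1/6 · 0 = 0, 1/6 · 0 = 0, 1/6 · 1/70 = 1/420, 1/6 · 3/28 = 1/56, 1/6 · 1/8 = 1/48; with total 23/560.
Hence P(r = 6 | data) = (1/56) / (23/560) = 10/23.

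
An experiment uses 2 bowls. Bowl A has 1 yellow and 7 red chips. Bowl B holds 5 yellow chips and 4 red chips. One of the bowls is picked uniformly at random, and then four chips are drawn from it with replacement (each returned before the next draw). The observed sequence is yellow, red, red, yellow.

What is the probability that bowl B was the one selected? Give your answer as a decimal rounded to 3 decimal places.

0.836

For each hypothesis, P(data | H) works out to: P(data | bowl A) = (1/8)(7/8)(7/8)(1/8) = 0.011963; P(data | bowl B) = (5/9)(4/9)(4/9)(5/9) = 0.060966.
The prior-weighted likelihoods are 1/2 · 0.011963 = 0.0059814, 1/2 · 0.060966 = 0.030483; these sum to 0.036465.
So P(bowl B | data) = (0.030483) / (0.036465) = 0.83597.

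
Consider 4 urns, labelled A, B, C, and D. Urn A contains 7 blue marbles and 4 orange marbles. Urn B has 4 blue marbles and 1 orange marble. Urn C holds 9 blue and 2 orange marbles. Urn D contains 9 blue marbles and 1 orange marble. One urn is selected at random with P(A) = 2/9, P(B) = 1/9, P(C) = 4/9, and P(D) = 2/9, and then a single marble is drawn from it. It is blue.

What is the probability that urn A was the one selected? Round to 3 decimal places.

0.178

Compute the likelihood of this draw for each case: P(data | urn A) = (7/11) = 7/11; P(data | urn B) = (4/5) = 4/5; P(data | urn C) = (9/11) = 9/11; P(data | urn D) = (9/10) = 9/10.
Multiplying each by its prior: 2/9 · 7/11 = 14/99, 1/9 · 4/5 = 4/45, 4/9 · 9/11 = 4/11, 2/9 · 9/10 = 1/5; summing to 131/165.
Therefore the posterior P(urn A | data) = (14/99) / (131/165) = 70/393.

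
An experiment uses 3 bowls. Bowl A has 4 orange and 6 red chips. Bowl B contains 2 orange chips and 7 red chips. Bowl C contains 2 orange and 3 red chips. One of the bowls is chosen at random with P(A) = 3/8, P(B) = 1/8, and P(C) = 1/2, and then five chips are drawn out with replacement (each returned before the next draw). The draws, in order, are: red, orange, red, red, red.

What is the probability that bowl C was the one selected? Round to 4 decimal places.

0.4668

Compute the likelihood of the observed sequence for each case: P(data | bowl A) = (6/10)(4/10)(6/10)(6/10)(6/10) = 0.05184; P(data | bowl B) = (7/9)(2/9)(7/9)(7/9)(7/9) = 0.081322; P(data | bowl C) = (3/5)(2/5)(3/5)(3/5)(3/5) = 0.05184.
The prior-weighted likelihoods are 3/8 · 0.05184 = 0.01944, 1/8 · 0.081322 = 0.010165, 1/2 · 0.05184 = 0.02592; these sum to 0.055525.
Therefore the posterior P(bowl C | data) = (0.02592) / (0.055525) = 0.46681.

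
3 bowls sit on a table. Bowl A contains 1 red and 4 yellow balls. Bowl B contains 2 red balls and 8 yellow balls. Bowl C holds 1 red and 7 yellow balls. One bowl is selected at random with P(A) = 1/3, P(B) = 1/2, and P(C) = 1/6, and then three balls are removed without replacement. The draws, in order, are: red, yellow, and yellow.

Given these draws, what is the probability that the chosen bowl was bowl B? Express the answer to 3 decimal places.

0.471

The likelihood of the observed sequence under each hypothesis: P(data | bowl A) = (1/5)(4/4)(3/3) = 1/5; P(data | bowl B) = (2/10)(8/9)(7/8) = 7/45; P(data | bowl C) = (1/8)(7/7)(6/6) = 1/8.
Weighting by the prior gives 1/3 · 1/5 = 1/15, 1/2 · 7/45 = 7/90, 1/6 · 1/8 = 1/48; these sum to 119/720.
Therefore the posterior P(bowl B | data) = (7/90) / (119/720) = 8/17.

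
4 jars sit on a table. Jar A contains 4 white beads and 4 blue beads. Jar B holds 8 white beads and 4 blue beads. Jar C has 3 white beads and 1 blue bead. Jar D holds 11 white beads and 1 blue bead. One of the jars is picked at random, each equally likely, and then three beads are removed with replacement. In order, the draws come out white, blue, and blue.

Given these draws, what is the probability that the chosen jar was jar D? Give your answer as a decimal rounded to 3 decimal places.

Under each hypothesis, the probability of the observed sequence is: P(data | jar A) = (4/8)(4/8)(4/8) = 0.125; P(data | jar B) = (8/12)(4/12)(4/12) = 0.074074; P(data | jar C) = (3/4)(1/4)(1/4) = 0.046875; P(data | jar D) = (11/12)(1/12)(1/12) = 0.0063657.
The prior-weighted likelihoods are 1/4 · 0.125 = 0.03125, 1/4 · 0.074074 = 0.018519, 1/4 · 0.046875 = 0.011719, 1/4 · 0.0063657 = 0.0015914; these sum to 0.063079.
Therefore the posterior P(jar D | data) = (0.0015914) / (0.063079) = 0.025229.

0.025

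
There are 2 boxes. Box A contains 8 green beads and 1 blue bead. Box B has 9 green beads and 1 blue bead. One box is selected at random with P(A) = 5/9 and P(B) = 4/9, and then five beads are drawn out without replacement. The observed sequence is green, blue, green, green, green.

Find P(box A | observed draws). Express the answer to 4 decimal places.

0.5814

For each hypothesis, P(data | H) works out to: P(data | box A) = (8/9)(1/8)(7/7)(6/6)(5/5) = 1/9; P(data | box B) = (9/10)(1/9)(8/8)(7/7)(6/6) = 1/10.
Weighting by the prior gives 5/9 · 1/9 = 5/81, 4/9 · 1/10 = 2/45; with total 43/405.
So P(box A | data) = (5/81) / (43/405) = 25/43.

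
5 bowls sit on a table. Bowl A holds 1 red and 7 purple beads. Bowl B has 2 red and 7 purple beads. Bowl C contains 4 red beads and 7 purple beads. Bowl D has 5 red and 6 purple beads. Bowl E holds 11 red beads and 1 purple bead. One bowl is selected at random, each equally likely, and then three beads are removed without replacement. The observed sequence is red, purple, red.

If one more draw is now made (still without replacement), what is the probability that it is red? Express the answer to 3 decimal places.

0.473

For each hypothesis, P(data | H) works out to: P(data | bowl A) = (1/8)(7/7)(0/6) = 0; P(data | bowl B) = (2/9)(7/8)(1/7) = 0.027778; P(data | bowl C) = (4/11)(7/10)(3/9) = 0.084848; P(data | bowl D) = (5/11)(6/10)(4/9) = 0.12121; P(data | bowl E) = (11/12)(1/11)(10/10) = 0.083333.
The prior-weighted likelihoods are 1/5 · 0 = 0, 1/5 · 0.027778 = 0.0055556, 1/5 · 0.084848 = 0.01697, 1/5 · 0.12121 = 0.024242, 1/5 · 0.083333 = 0.016667; summing to 0.063434.
Normalising, the posterior is P(bowl A | data) = 0, P(bowl B | data) = 0.08758, P(bowl C | data) = 0.26752, P(bowl D | data) = 0.38217, P(bowl E | data) = 0.26274.
Averaging over the posterior, P(red next | data) = (0)(0.08758) + (1/4)(0.26752) + (3/8)(0.38217) + (1)(0.26274) = 0.47293.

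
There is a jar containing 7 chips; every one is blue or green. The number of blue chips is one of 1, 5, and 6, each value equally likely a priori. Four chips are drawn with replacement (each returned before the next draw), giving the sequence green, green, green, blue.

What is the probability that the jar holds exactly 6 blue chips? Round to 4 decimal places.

For each hypothesis, P(data | H) works out to: P(data | r = 1) = (6/7)(6/7)(6/7)(1/7) = 0.089963; P(data | r = 5) = (2/7)(2/7)(2/7)(5/7) = 0.01666; P(data | r = 6) = (1/7)(1/7)(1/7)(6/7) = 0.002499.
Multiplying each by its prior: 1/3 · 0.089963 = 0.029988, 1/3 · 0.01666 = 0.0055532, 1/3 · 0.002499 = 0.00083299; with total 0.036374.
By Bayes' rule, P(r = 6 | data) = (0.00083299) / (0.036374) = 0.022901.

0.0229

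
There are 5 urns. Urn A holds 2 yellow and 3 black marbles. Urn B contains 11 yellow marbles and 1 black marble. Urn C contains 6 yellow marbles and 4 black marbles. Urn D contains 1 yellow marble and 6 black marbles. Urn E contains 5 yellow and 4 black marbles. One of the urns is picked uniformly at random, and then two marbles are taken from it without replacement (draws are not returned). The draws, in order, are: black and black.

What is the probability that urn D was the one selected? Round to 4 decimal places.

Compute the likelihood of the observed sequence for each case: P(data | urn A) = (3/5)(2/4) = 3/10; P(data | urn B) = (1/12)(0/11) = 0; P(data | urn C) = (4/10)(3/9) = 2/15; P(data | urn D) = (6/7)(5/6) = 5/7; P(data | urn E) = (4/9)(3/8) = 1/6.
Multiplying each by its prior: 1/5 · 3/10 = 3/50, 1/5 · 0 = 0, 1/5 · 2/15 = 2/75, 1/5 · 5/7 = 1/7, 1/5 · 1/6 = 1/30; with total 46/175.
Hence P(urn D | data) = (1/7) / (46/175) = 25/46.

0.5435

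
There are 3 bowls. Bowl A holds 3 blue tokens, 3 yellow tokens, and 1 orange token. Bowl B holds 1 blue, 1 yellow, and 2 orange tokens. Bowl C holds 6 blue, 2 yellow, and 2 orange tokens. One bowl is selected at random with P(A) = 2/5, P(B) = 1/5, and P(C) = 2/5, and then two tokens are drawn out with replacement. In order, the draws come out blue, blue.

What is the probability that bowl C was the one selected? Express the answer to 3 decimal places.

Under each hypothesis, the probability of the observed sequence is: P(data | bowl A) = (3/7)(3/7) = 0.18367; P(data | bowl B) = (1/4)(1/4) = 0.0625; P(data | bowl C) = (6/10)(6/10) = 0.36.
The prior-weighted likelihoods are 2/5 · 0.18367 = 0.073469, 1/5 · 0.0625 = 0.0125, 2/5 · 0.36 = 0.144; these sum to 0.22997.
So P(bowl C | data) = (0.144) / (0.22997) = 0.62617.

0.626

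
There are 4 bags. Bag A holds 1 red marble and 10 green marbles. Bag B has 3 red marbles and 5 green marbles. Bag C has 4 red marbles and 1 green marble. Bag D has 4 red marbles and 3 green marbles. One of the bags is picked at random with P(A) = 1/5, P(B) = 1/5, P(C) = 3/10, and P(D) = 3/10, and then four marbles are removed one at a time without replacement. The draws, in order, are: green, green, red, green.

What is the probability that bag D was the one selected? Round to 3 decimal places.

0.178

Under each hypothesis, the probability of the observed sequence is: P(data | bag A) = (10/11)(9/10)(1/9)(8/8) = 0.090909; P(data | bag B) = (5/8)(4/7)(3/6)(3/5) = 0.10714; P(data | bag C) = (1/5)(0/4) = 0; P(data | bag D) = (3/7)(2/6)(4/5)(1/4) = 0.028571.
The prior-weighted likelihoods are 1/5 · 0.090909 = 0.018182, 1/5 · 0.10714 = 0.021429, 3/10 · 0 = 0, 3/10 · 0.028571 = 0.0085714; these sum to 0.048182.
So P(bag D | data) = (0.0085714) / (0.048182) = 0.1779.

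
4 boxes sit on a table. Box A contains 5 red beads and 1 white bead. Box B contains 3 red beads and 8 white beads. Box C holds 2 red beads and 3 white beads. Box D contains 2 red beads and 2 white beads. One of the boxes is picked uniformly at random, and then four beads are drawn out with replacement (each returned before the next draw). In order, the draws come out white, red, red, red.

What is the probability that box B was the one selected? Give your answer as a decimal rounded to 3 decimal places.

For each hypothesis, P(data | H) works out to: P(data | box A) = (1/6)(5/6)(5/6)(5/6) = 0.096451; P(data | box B) = (8/11)(3/11)(3/11)(3/11) = 0.014753; P(data | box C) = (3/5)(2/5)(2/5)(2/5) = 0.0384; P(data | box D) = (2/4)(2/4)(2/4)(2/4) = 0.0625.
Weighting by the prior gives 1/4 · 0.096451 = 0.024113, 1/4 · 0.014753 = 0.0036883, 1/4 · 0.0384 = 0.0096, 1/4 · 0.0625 = 0.015625; with total 0.053026.
By Bayes' rule, P(box B | data) = (0.0036883) / (0.053026) = 0.069556.

0.070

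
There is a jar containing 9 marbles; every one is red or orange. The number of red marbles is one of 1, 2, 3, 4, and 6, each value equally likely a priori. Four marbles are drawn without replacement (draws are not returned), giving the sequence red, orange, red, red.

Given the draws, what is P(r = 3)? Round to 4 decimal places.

The likelihood of the observed sequence under each hypothesis: P(data | r = 1) = (1/9)(8/8)(0/7) = 0; P(data | r = 2) = (2/9)(7/8)(1/7)(0/6) = 0; P(data | r = 3) = (3/9)(6/8)(2/7)(1/6) = 0.011905; P(data | r = 4) = (4/9)(5/8)(3/7)(2/6) = 0.039683; P(data | r = 6) = (6/9)(3/8)(5/7)(4/6) = 0.11905.
Multiplying each by its prior: 1/5 · 0 = 0, 1/5 · 0 = 0, 1/5 · 0.011905 = 0.002381, 1/5 · 0.039683 = 0.0079365, 1/5 · 0.11905 = 0.02381; summing to 0.034127.
By Bayes' rule, P(r = 3 | data) = (0.002381) / (0.034127) = 0.069767.

0.0698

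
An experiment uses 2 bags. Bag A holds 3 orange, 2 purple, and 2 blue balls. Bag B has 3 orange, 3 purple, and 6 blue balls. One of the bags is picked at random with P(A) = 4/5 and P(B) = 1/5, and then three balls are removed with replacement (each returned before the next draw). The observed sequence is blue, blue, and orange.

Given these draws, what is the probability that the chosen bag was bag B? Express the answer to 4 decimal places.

Under each hypothesis, the probability of the observed sequence is: P(data | bag A) = (2/7)(2/7)(3/7) = 0.034985; P(data | bag B) = (6/12)(6/12)(3/12) = 0.0625.
Multiplying each by its prior: 4/5 · 0.034985 = 0.027988, 1/5 · 0.0625 = 0.0125; these sum to 0.040488.
Hence P(bag B | data) = (0.0125) / (0.040488) = 0.30873.

0.3087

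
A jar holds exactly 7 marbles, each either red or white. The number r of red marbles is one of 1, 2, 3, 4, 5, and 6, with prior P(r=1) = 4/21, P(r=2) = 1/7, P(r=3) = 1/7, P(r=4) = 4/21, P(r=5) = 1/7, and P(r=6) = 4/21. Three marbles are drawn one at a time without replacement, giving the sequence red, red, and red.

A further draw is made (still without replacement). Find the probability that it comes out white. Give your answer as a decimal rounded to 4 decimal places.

0.3876

For each hypothesis, P(data | H) works out to: P(data | r = 1) = (1/7)(0/6) = 0; P(data | r = 2) = (2/7)(1/6)(0/5) = 0; P(data | r = 3) = (3/7)(2/6)(1/5) = 1/35; P(data | r = 4) = (4/7)(3/6)(2/5) = 4/35; P(data | r = 5) = (5/7)(4/6)(3/5) = 2/7; P(data | r = 6) = (6/7)(5/6)(4/5) = 4/7.
Multiplying each by its prior: 4/21 · 0 = 0, 1/7 · 0 = 0, 1/7 · 1/35 = 1/245, 4/21 · 4/35 = 16/735, 1/7 · 2/7 = 2/49, 4/21 · 4/7 = 16/147; summing to 43/245.
Dividing through by the total gives posterior P(r = 1 | data) = 0, P(r = 2 | data) = 0, P(r = 3 | data) = 1/43, P(r = 4 | data) = 16/129, P(r = 5 | data) = 10/43, P(r = 6 | data) = 80/129.
Averaging over the posterior, P(white next | data) = (1)(1/43) + (3/4)(16/129) + (1/2)(10/43) + (1/4)(80/129) = 50/129.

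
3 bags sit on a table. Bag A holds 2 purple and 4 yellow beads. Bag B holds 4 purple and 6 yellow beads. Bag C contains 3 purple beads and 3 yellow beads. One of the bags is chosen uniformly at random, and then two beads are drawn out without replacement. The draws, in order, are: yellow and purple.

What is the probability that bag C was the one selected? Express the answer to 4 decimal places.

Compute the likelihood of the observed sequence for each case: P(data | bag A) = (4/6)(2/5) = 4/15; P(data | bag B) = (6/10)(4/9) = 4/15; P(data | bag C) = (3/6)(3/5) = 3/10.
Multiplying each by its prior: 1/3 · 4/15 = 4/45, 1/3 · 4/15 = 4/45, 1/3 · 3/10 = 1/10; these sum to 5/18.
So P(bag C | data) = (1/10) / (5/18) = 9/25.

0.3600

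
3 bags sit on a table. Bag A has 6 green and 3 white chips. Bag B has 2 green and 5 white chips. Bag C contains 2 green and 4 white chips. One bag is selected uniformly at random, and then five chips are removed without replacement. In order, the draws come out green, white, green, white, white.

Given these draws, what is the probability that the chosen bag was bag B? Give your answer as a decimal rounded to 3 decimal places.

0.377

Under each hypothesis, the probability of the observed sequence is: P(data | bag A) = (6/9)(3/8)(5/7)(2/6)(1/5) = 0.011905; P(data | bag B) = (2/7)(5/6)(1/5)(4/4)(3/3) = 0.047619; P(data | bag C) = (2/6)(4/5)(1/4)(3/3)(2/2) = 0.066667.
Weighting by the prior gives 1/3 · 0.011905 = 0.0039683, 1/3 · 0.047619 = 0.015873, 1/3 · 0.066667 = 0.022222; with total 0.042063.
By Bayes' rule, P(bag B | data) = (0.015873) / (0.042063) = 0.37736.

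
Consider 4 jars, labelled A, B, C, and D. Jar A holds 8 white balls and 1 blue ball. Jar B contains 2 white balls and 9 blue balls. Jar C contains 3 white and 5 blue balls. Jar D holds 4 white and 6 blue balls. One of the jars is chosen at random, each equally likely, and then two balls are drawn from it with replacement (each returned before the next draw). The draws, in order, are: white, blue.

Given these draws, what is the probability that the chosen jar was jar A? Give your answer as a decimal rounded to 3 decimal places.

0.137

Compute the likelihood of the observed sequence for each case: P(data | jar A) = (8/9)(1/9) = 0.098765; P(data | jar B) = (2/11)(9/11) = 0.14876; P(data | jar C) = (3/8)(5/8) = 0.23438; P(data | jar D) = (4/10)(6/10) = 0.24.
Weighting by the prior gives 1/4 · 0.098765 = 0.024691, 1/4 · 0.14876 = 0.03719, 1/4 · 0.23438 = 0.058594, 1/4 · 0.24 = 0.06; these sum to 0.18048.
Hence P(jar A | data) = (0.024691) / (0.18048) = 0.13681.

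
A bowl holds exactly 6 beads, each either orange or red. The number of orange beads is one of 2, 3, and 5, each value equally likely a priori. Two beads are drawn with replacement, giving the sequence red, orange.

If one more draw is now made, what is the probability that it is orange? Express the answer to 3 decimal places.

0.515

Compute the likelihood of the observed sequence for each case: P(data | r = 2) = (4/6)(2/6) = 2/9; P(data | r = 3) = (3/6)(3/6) = 1/4; P(data | r = 5) = (1/6)(5/6) = 5/36.
The prior-weighted likelihoods are 1/3 · 2/9 = 2/27, 1/3 · 1/4 = 1/12, 1/3 · 5/36 = 5/108; with total 11/54.
Normalising, the posterior is P(r = 2 | data) = 4/11, P(r = 3 | data) = 9/22, P(r = 5 | data) = 5/22.
So P(orange next | data) = Σ P(orange next | H) P(H | data) = (1/3)(4/11) + (1/2)(9/22) + (5/6)(5/22) = 17/33.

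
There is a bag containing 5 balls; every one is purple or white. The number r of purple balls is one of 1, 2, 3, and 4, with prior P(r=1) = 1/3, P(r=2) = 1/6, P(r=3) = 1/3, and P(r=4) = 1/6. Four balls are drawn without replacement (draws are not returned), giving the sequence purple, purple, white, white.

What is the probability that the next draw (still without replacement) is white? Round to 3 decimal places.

0.333

Under each hypothesis, the probability of the observed sequence is: P(data | r = 1) = (1/5)(0/4) = 0; P(data | r = 2) = (2/5)(1/4)(3/3)(2/2) = 1/10; P(data | r = 3) = (3/5)(2/4)(2/3)(1/2) = 1/10; P(data | r = 4) = (4/5)(3/4)(1/3)(0/2) = 0.
The prior-weighted likelihoods are 1/3 · 0 = 0, 1/6 · 1/10 = 1/60, 1/3 · 1/10 = 1/30, 1/6 · 0 = 0; these sum to 1/20.
Normalising, the posterior is P(r = 1 | data) = 0, P(r = 2 | data) = 1/3, P(r = 3 | data) = 2/3, P(r = 4 | data) = 0.
The predictive probability is P(white next | data) = (1)(1/3) + (0)(2/3) = 1/3.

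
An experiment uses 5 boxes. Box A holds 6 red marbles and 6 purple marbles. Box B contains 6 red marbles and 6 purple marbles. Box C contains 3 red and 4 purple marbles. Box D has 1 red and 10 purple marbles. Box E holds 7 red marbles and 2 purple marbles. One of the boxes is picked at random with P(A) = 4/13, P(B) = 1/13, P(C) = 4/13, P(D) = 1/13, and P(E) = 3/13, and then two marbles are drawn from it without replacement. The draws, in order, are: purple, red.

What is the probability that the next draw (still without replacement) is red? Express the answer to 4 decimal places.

0.5153

Under each hypothesis, the probability of the observed sequence is: P(data | box A) = (6/12)(6/11) = 0.27273; P(data | box B) = (6/12)(6/11) = 0.27273; P(data | box C) = (4/7)(3/6) = 0.28571; P(data | box D) = (10/11)(1/10) = 0.090909; P(data | box E) = (2/9)(7/8) = 0.19444.
Weighting by the prior gives 4/13 · 0.27273 = 0.083916, 1/13 · 0.27273 = 0.020979, 4/13 · 0.28571 = 0.087912, 1/13 · 0.090909 = 0.006993, 3/13 · 0.19444 = 0.044872; with total 0.24467.
Dividing through by the total gives posterior P(box A | data) = 0.34297, P(box B | data) = 0.085743, P(box C | data) = 0.35931, P(box D | data) = 0.028581, P(box E | data) = 0.1834.
So P(red next | data) = Σ P(red next | H) P(H | data) = (1/2)(0.34297) + (1/2)(0.085743) + (2/5)(0.35931) + (0)(0.028581) + (6/7)(0.1834) = 0.51528.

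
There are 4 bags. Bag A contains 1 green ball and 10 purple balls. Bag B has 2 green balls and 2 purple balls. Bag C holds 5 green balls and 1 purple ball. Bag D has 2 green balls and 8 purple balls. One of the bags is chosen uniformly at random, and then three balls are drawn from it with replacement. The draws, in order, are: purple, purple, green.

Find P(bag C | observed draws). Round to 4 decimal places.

Under each hypothesis, the probability of the observed sequence is: P(data | bag A) = (10/11)(10/11)(1/11) = 0.075131; P(data | bag B) = (2/4)(2/4)(2/4) = 0.125; P(data | bag C) = (1/6)(1/6)(5/6) = 0.023148; P(data | bag D) = (8/10)(8/10)(2/10) = 0.128.
Multiplying each by its prior: 1/4 · 0.075131 = 0.018783, 1/4 · 0.125 = 0.03125, 1/4 · 0.023148 = 0.005787, 1/4 · 0.128 = 0.032; summing to 0.08782.
So P(bag C | data) = (0.005787) / (0.08782) = 0.065897.

0.0659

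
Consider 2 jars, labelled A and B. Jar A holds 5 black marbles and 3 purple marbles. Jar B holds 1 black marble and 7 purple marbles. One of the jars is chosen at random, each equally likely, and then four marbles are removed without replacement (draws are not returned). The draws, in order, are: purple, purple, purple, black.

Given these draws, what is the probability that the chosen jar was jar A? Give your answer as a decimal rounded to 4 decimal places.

Compute the likelihood of the observed sequence for each case: P(data | jar A) = (3/8)(2/7)(1/6)(5/5) = 1/56; P(data | jar B) = (7/8)(6/7)(5/6)(1/5) = 1/8.
The prior-weighted likelihoods are 1/2 · 1/56 = 1/112, 1/2 · 1/8 = 1/16; these sum to 1/14.
So P(jar A | data) = (1/112) / (1/14) = 1/8.

0.1250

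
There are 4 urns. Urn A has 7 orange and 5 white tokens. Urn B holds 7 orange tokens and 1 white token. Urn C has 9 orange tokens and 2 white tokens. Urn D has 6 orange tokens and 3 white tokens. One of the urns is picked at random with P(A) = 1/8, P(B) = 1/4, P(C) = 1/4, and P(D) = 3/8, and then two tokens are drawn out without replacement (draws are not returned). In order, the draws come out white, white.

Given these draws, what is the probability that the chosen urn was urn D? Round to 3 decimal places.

Under each hypothesis, the probability of the observed sequence is: P(data | urn A) = (5/12)(4/11) = 0.15152; P(data | urn B) = (1/8)(0/7) = 0; P(data | urn C) = (2/11)(1/10) = 0.018182; P(data | urn D) = (3/9)(2/8) = 0.083333.
Weighting by the prior gives 1/8 · 0.15152 = 0.018939, 1/4 · 0 = 0, 1/4 · 0.018182 = 0.0045455, 3/8 · 0.083333 = 0.03125; these sum to 0.054735.
Therefore the posterior P(urn D | data) = (0.03125) / (0.054735) = 0.57093.

0.571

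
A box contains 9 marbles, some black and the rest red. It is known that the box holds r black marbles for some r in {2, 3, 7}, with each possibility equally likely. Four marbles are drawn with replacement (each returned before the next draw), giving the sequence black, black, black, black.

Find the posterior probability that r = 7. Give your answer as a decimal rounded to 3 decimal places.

Compute the likelihood of the observed sequence for each case: P(data | r = 2) = (2/9)(2/9)(2/9)(2/9) = 0.0024387; P(data | r = 3) = (3/9)(3/9)(3/9)(3/9) = 0.012346; P(data | r = 7) = (7/9)(7/9)(7/9)(7/9) = 0.36595.
Weighting by the prior gives 1/3 · 0.0024387 = 0.00081288, 1/3 · 0.012346 = 0.0041152, 1/3 · 0.36595 = 0.12198; with total 0.12691.
Therefore the posterior P(r = 7 | data) = (0.12198) / (0.12691) = 0.96117.

0.961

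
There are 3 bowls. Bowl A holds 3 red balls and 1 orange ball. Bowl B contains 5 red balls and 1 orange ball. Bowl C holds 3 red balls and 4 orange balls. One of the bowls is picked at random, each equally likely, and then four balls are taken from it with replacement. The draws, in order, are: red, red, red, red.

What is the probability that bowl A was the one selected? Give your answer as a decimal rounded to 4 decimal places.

0.3801

Compute the likelihood of the observed sequence for each case: P(data | bowl A) = (3/4)(3/4)(3/4)(3/4) = 0.31641; P(data | bowl B) = (5/6)(5/6)(5/6)(5/6) = 0.48225; P(data | bowl C) = (3/7)(3/7)(3/7)(3/7) = 0.033736.
Multiplying each by its prior: 1/3 · 0.31641 = 0.10547, 1/3 · 0.48225 = 0.16075, 1/3 · 0.033736 = 0.011245; these sum to 0.27747.
Therefore the posterior P(bowl A | data) = (0.10547) / (0.27747) = 0.38012.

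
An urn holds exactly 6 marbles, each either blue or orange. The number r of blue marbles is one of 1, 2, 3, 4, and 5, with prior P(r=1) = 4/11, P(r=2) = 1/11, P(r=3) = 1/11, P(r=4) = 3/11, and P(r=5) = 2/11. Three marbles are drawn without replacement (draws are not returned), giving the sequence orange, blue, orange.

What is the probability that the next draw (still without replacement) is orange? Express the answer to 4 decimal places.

0.6986

Compute the likelihood of the observed sequence for each case: P(data | r = 1) = (5/6)(1/5)(4/4) = 1/6; P(data | r = 2) = (4/6)(2/5)(3/4) = 1/5; P(data | r = 3) = (3/6)(3/5)(2/4) = 3/20; P(data | r = 4) = (2/6)(4/5)(1/4) = 1/15; P(data | r = 5) = (1/6)(5/5)(0/4) = 0.
Weighting by the prior gives 4/11 · 1/6 = 2/33, 1/11 · 1/5 = 1/55, 1/11 · 3/20 = 3/220, 3/11 · 1/15 = 1/55, 2/11 · 0 = 0; summing to 73/660.
Dividing through by the total gives posterior P(r = 1 | data) = 40/73, P(r = 2 | data) = 12/73, P(r = 3 | data) = 9/73, P(r = 4 | data) = 12/73, P(r = 5 | data) = 0.
Averaging over the posterior, P(orange next | data) = (1)(40/73) + (2/3)(12/73) + (1/3)(9/73) + (0)(12/73) = 51/73.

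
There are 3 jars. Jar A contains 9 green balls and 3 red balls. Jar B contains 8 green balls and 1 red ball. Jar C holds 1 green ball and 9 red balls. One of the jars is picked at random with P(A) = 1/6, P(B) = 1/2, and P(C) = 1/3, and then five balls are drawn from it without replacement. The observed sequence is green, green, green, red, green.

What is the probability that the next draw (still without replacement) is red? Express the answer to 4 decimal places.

0.0636

Compute the likelihood of the observed sequence for each case: P(data | jar A) = (9/12)(8/11)(7/10)(3/9)(6/8) = 0.095455; P(data | jar B) = (8/9)(7/8)(6/7)(1/6)(5/5) = 0.11111; P(data | jar C) = (1/10)(0/9) = 0.
Weighting by the prior gives 1/6 · 0.095455 = 0.015909, 1/2 · 0.11111 = 0.055556, 1/3 · 0 = 0; with total 0.071465.
The posterior is then P(jar A | data) = 0.22261, P(jar B | data) = 0.77739, P(jar C | data) = 0.
So P(red next | data) = Σ P(red next | H) P(H | data) = (2/7)(0.22261) + (0)(0.77739) = 0.063604.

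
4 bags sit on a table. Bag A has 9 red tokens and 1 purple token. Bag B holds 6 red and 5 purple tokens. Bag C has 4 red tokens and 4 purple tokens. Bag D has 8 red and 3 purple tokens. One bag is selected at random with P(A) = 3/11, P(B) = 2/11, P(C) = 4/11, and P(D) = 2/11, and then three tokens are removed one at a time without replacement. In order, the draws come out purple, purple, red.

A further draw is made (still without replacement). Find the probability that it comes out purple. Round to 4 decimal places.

Under each hypothesis, the probability of the observed sequence is: P(data | bag A) = (1/10)(0/9) = 0; P(data | bag B) = (5/11)(4/10)(6/9) = 0.12121; P(data | bag C) = (4/8)(3/7)(4/6) = 0.14286; P(data | bag D) = (3/11)(2/10)(8/9) = 0.048485.
Weighting by the prior gives 3/11 · 0 = 0, 2/11 · 0.12121 = 0.022039, 4/11 · 0.14286 = 0.051948, 2/11 · 0.048485 = 0.0088154; summing to 0.082802.
The posterior is then P(bag A | data) = 0, P(bag B | data) = 0.26616, P(bag C | data) = 0.62738, P(bag D | data) = 0.10646.
So P(purple next | data) = Σ P(purple next | H) P(H | data) = (3/8)(0.26616) + (2/5)(0.62738) + (1/8)(0.10646) = 0.36407.

0.3641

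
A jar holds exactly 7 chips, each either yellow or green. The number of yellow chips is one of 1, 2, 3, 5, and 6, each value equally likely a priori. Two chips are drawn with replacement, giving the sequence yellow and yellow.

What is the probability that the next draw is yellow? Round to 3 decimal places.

0.718

Compute the likelihood of the observed sequence for each case: P(data | r = 1) = (1/7)(1/7) = 1/49; P(data | r = 2) = (2/7)(2/7) = 4/49; P(data | r = 3) = (3/7)(3/7) = 9/49; P(data | r = 5) = (5/7)(5/7) = 25/49; P(data | r = 6) = (6/7)(6/7) = 36/49.
Weighting by the prior gives 1/5 · 1/49 = 1/245, 1/5 · 4/49 = 4/245, 1/5 · 9/49 = 9/245, 1/5 · 25/49 = 5/49, 1/5 · 36/49 = 36/245; summing to 15/49.
Normalising, the posterior is P(r = 1 | data) = 1/75, P(r = 2 | data) = 4/75, P(r = 3 | data) = 3/25, P(r = 5 | data) = 1/3, P(r = 6 | data) = 12/25.
So P(yellow next | data) = Σ P(yellow next | H) P(H | data) = (1/7)(1/75) + (2/7)(4/75) + (3/7)(3/25) + (5/7)(1/3) + (6/7)(12/25) = 377/525.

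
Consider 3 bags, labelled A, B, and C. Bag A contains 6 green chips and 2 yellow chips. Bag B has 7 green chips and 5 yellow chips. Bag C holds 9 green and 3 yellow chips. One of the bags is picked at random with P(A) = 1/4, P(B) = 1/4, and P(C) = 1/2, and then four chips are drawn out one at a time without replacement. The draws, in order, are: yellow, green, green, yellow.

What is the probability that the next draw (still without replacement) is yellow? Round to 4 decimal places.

0.1988

Compute the likelihood of the observed sequence for each case: P(data | bag A) = (2/8)(6/7)(5/6)(1/5) = 0.035714; P(data | bag B) = (5/12)(7/11)(6/10)(4/9) = 0.070707; P(data | bag C) = (3/12)(9/11)(8/10)(2/9) = 0.036364.
The prior-weighted likelihoods are 1/4 · 0.035714 = 0.0089286, 1/4 · 0.070707 = 0.017677, 1/2 · 0.036364 = 0.018182; with total 0.044787.
The posterior is then P(bag A | data) = 0.19936, P(bag B | data) = 0.39468, P(bag C | data) = 0.40596.
Averaging over the posterior, P(yellow next | data) = (0)(0.19936) + (3/8)(0.39468) + (1/8)(0.40596) = 0.19875.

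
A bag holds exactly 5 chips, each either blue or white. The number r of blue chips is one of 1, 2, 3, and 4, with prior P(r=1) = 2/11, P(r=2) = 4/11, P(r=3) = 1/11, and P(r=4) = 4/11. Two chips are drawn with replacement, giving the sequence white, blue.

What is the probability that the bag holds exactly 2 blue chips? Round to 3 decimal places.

0.444

Under each hypothesis, the probability of the observed sequence is: P(data | r = 1) = (4/5)(1/5) = 4/25; P(data | r = 2) = (3/5)(2/5) = 6/25; P(data | r = 3) = (2/5)(3/5) = 6/25; P(data | r = 4) = (1/5)(4/5) = 4/25.
Weighting by the prior gives 2/11 · 4/25 = 8/275, 4/11 · 6/25 = 24/275, 1/11 · 6/25 = 6/275, 4/11 · 4/25 = 16/275; with total 54/275.
Hence P(r = 2 | data) = (24/275) / (54/275) = 4/9.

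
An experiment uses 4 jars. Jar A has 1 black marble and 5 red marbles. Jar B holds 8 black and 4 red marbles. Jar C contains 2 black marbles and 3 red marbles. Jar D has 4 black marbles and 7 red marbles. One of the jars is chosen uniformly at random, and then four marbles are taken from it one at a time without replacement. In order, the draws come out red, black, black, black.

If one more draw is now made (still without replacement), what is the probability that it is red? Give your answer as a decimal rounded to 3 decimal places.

0.451

The likelihood of the observed sequence under each hypothesis: P(data | jar A) = (5/6)(1/5)(0/4) = 0; P(data | jar B) = (4/12)(8/11)(7/10)(6/9) = 0.11313; P(data | jar C) = (3/5)(2/4)(1/3)(0/2) = 0; P(data | jar D) = (7/11)(4/10)(3/9)(2/8) = 0.021212.
Multiplying each by its prior: 1/4 · 0 = 0, 1/4 · 0.11313 = 0.028283, 1/4 · 0 = 0, 1/4 · 0.021212 = 0.005303; with total 0.033586.
Dividing through by the total gives posterior P(jar A | data) = 0, P(jar B | data) = 0.84211, P(jar C | data) = 0, P(jar D | data) = 0.15789.
So P(red next | data) = Σ P(red next | H) P(H | data) = (3/8)(0.84211) + (6/7)(0.15789) = 0.45113.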